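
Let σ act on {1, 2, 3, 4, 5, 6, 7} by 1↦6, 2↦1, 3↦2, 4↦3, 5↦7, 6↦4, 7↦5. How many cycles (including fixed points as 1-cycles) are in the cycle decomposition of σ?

2

Cycle decomposition: (1 6 4 3 2) (5 7).
2 cycles.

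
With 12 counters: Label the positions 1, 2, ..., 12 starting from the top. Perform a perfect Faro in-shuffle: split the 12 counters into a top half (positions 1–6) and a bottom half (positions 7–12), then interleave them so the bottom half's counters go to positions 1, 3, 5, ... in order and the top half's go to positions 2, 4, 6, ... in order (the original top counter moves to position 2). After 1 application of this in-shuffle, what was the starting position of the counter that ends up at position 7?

10

Work backwards from position 7, undoing one in-shuffle at a time:
7 ← 10
So the counter now at position 7 started at position 10.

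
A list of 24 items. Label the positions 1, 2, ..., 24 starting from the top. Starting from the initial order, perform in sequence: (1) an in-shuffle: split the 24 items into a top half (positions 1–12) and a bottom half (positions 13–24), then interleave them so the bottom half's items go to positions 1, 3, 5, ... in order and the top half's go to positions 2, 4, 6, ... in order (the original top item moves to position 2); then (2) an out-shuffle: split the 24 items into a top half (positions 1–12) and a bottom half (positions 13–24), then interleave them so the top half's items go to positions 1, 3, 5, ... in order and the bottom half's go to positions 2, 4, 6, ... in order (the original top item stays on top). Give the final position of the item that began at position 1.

Track the item from position 1 forward through each operation:
  after op 1 (in-shuffle): 1 → 2
  after op 2 (out-shuffle): 2 → 3

3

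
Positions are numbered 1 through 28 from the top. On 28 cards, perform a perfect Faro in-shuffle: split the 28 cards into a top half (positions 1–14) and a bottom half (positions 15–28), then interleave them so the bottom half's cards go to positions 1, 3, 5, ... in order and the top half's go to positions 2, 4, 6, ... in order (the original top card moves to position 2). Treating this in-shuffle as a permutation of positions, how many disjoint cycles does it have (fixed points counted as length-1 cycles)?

Trace each unvisited position around until it returns:
(1 2 4 8 16 3 ... len 28)
1 cycle in total.

1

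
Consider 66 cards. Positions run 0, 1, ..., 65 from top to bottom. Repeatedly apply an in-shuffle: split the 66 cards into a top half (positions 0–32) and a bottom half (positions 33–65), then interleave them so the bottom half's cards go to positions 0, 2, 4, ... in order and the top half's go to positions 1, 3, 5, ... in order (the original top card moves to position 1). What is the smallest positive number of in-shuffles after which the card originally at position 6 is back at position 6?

Follow position 6 under repeated in-shuffles:
6 → 13 → 27 → 55 → 44 → 22 → 45 → 24 → ... → 6 (length 66)
It first returns after 66 in-shuffles.

66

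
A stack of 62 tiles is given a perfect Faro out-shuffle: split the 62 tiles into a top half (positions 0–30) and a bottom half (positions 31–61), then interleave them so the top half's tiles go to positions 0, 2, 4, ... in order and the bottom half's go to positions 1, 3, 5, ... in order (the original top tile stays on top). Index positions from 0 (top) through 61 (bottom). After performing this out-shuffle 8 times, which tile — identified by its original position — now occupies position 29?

Work backwards from position 29, undoing one out-shuffle at a time:
29 ← 45 ← 53 ← 57 ← 59 ← 60 ← 30 ← 15 ← 38
So the tile now at position 29 started at position 38.

38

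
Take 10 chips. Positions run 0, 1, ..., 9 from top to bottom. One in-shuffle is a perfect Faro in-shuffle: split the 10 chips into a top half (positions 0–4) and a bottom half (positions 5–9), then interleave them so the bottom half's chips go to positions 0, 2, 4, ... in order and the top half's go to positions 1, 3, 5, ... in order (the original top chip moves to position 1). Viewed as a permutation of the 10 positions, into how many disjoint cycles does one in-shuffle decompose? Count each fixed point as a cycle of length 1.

Trace each unvisited position around until it returns:
(0 1 3 7 4 9 8 6 2 5)
1 cycle in total.

1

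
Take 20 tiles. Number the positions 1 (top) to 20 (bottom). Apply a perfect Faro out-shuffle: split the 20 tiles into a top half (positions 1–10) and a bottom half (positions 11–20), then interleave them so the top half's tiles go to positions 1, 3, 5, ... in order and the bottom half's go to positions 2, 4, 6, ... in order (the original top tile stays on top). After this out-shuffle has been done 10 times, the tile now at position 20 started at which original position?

Work backwards from position 20, undoing one out-shuffle at a time:
20 ← 20 ← 20 ← 20 ← 20 ← 20 ← 20 ← 20 ← 20 ← 20 ← 20
So the tile now at position 20 started at position 20.

20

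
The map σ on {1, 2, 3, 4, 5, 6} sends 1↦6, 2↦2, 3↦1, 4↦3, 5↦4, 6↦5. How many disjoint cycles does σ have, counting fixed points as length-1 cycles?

2

Cycle decomposition: (1 6 5 4 3) (2).
2 cycles.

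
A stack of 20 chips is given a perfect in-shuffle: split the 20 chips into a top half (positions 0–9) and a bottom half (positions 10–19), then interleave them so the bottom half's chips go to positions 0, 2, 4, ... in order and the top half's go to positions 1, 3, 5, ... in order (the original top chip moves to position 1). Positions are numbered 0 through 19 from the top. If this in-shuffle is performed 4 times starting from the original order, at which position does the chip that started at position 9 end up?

12

Track the chip's position through each in-shuffle:
9 → 19 → 18 → 16 → 12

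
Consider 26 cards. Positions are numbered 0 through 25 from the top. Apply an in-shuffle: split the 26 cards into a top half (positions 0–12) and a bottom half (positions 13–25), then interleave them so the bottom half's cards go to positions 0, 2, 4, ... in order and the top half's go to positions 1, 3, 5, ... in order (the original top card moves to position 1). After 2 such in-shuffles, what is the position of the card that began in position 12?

Track the card's position through each in-shuffle:
12 → 25 → 24

24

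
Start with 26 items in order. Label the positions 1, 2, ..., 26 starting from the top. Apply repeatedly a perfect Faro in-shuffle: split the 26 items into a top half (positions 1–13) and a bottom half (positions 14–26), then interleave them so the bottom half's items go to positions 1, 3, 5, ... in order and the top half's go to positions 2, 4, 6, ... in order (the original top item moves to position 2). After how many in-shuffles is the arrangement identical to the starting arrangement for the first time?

18

The in-shuffle permutes the 26 positions with cycle lengths [2, 6, 18].
Every item is home exactly when every cycle has completed a whole number of laps, i.e. after lcm(2, 6, 18) = 18 in-shuffles.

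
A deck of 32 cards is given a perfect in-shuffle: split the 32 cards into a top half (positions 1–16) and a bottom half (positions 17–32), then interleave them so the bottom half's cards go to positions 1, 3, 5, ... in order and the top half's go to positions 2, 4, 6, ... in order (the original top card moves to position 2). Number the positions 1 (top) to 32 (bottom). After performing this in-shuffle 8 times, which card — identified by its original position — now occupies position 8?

32

Work backwards from position 8, undoing one in-shuffle at a time:
8 ← 4 ← 2 ← 1 ← 17 ← 25 ← 29 ← 31 ← 32
So the card now at position 8 started at position 32.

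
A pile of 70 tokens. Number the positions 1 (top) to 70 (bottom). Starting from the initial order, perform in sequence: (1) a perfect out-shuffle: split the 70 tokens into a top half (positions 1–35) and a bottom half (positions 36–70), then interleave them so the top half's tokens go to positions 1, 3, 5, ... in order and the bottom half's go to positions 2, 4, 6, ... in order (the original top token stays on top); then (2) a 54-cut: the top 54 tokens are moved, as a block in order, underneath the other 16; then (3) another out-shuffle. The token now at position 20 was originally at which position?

Undo the operations in reverse order, starting from position 20:
  undo op 3 (out-shuffle, from bottom half): 20 ← 45
  undo op 2 (cut 54): 45 ← 29
  undo op 1 (out-shuffle, from top half): 29 ← 15
So the token at position 20 came from original position 15.

15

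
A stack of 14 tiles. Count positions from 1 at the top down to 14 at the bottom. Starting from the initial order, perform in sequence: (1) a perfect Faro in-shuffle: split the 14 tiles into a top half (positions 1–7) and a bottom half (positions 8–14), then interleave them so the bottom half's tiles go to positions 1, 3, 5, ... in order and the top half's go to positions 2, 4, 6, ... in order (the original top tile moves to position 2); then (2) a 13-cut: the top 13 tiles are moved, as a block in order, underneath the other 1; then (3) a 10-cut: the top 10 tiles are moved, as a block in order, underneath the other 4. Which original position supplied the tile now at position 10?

Undo the operations in reverse order, starting from position 10:
  undo op 3 (cut 10): 10 ← 6
  undo op 2 (cut 13): 6 ← 5
  undo op 1 (in-shuffle, from bottom half): 5 ← 10
So the tile at position 10 came from original position 10.

10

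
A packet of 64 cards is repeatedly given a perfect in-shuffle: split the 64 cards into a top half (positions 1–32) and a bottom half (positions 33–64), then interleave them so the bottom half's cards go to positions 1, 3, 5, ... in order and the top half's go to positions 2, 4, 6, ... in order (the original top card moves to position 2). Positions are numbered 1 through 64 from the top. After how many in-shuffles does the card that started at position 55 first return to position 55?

Follow position 55 under repeated in-shuffles:
55 → 45 → 25 → 50 → 35 → 5 → 10 → 20 → 40 → 15 → 30 → 60 → 55
It first returns after 12 in-shuffles.

12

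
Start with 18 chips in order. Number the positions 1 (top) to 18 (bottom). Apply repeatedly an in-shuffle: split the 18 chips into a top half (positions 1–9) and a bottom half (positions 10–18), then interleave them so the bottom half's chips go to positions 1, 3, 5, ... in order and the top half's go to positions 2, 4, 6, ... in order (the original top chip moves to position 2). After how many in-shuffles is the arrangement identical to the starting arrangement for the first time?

The in-shuffle permutes the 18 positions with cycle lengths [18].
Every chip is home exactly when every cycle has completed a whole number of laps, i.e. after lcm(18) = 18 in-shuffles.

18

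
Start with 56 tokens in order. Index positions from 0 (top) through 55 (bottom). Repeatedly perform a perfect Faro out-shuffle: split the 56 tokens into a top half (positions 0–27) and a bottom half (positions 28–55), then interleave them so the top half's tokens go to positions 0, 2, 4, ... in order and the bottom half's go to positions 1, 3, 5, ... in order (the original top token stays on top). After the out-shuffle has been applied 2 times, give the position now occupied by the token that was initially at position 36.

34

Track the token's position through each out-shuffle:
36 → 17 → 34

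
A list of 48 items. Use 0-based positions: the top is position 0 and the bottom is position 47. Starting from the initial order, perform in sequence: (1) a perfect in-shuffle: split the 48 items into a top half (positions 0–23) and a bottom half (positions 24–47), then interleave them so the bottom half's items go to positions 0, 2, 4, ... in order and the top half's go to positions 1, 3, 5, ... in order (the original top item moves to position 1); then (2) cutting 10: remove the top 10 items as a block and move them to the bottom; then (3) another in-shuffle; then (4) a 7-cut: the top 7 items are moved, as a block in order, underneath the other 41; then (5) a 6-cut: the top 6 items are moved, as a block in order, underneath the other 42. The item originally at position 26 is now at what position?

23

Track the item from position 26 forward through each operation:
  after op 1 (in-shuffle): 26 → 4
  after op 2 (cut 10): 4 → 42
  after op 3 (in-shuffle): 42 → 36
  after op 4 (cut 7): 36 → 29
  after op 5 (cut 6): 29 → 23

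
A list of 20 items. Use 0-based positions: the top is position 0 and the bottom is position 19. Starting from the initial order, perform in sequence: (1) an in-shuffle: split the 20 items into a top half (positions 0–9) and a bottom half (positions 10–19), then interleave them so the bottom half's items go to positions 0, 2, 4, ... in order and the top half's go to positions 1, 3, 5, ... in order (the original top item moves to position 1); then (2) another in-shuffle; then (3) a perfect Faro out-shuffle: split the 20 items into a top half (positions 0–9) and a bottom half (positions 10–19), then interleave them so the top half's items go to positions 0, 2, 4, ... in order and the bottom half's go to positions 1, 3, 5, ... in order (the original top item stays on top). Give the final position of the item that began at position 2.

Track the item from position 2 forward through each operation:
  after op 1 (in-shuffle): 2 → 5
  after op 2 (in-shuffle): 5 → 11
  after op 3 (out-shuffle): 11 → 3

3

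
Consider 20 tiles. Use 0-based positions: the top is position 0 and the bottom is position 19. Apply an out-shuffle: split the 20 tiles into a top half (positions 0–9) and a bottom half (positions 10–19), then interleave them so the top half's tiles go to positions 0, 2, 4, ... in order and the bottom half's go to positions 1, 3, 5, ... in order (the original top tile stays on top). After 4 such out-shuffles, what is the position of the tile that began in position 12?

Track the tile's position through each out-shuffle:
12 → 5 → 10 → 1 → 2

2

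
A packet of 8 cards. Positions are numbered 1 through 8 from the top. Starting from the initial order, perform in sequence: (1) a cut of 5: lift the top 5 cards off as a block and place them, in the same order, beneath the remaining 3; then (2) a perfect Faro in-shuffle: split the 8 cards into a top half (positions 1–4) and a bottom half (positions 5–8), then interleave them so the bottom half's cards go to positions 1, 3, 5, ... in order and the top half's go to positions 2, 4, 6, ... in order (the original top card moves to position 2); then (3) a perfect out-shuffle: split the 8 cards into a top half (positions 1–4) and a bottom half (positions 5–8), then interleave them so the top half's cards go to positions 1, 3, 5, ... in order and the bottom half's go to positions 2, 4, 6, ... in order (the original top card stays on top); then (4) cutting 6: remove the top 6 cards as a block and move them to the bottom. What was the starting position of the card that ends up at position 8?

5

Undo the operations in reverse order, starting from position 8:
  undo op 4 (cut 6): 8 ← 6
  undo op 3 (out-shuffle, from bottom half): 6 ← 7
  undo op 2 (in-shuffle, from bottom half): 7 ← 8
  undo op 1 (cut 5): 8 ← 5
So the card at position 8 came from original position 5.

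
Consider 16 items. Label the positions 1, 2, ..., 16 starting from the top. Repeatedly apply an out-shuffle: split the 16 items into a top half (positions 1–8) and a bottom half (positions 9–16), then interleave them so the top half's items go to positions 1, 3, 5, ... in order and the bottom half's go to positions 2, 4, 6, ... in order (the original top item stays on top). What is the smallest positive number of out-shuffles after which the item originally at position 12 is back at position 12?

Follow position 12 under repeated out-shuffles:
12 → 8 → 15 → 14 → 12
It first returns after 4 out-shuffles.

4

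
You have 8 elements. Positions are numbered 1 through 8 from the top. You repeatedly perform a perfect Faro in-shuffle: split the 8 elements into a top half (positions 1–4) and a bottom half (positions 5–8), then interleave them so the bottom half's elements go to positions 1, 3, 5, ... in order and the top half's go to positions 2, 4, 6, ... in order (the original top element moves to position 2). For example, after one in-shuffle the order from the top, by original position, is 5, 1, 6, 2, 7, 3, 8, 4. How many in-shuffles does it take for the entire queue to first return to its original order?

The in-shuffle permutes the 8 positions with cycle lengths [2, 6].
Every element is home exactly when every cycle has completed a whole number of laps, i.e. after lcm(2, 6) = 6 in-shuffles.

6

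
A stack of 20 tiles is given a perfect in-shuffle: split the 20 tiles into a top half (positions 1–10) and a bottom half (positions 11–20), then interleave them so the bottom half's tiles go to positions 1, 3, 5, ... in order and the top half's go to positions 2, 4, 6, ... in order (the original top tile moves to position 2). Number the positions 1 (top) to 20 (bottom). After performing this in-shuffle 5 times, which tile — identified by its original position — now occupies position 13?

Work backwards from position 13, undoing one in-shuffle at a time:
13 ← 17 ← 19 ← 20 ← 10 ← 5
So the tile now at position 13 started at position 5.

5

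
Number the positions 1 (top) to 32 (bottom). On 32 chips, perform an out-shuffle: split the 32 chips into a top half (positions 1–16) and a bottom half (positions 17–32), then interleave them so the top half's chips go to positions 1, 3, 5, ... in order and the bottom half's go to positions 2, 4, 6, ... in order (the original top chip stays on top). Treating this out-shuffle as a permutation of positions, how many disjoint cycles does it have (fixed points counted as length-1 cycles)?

Trace each unvisited position around until it returns:
(1) (2 3 5 9 17) (4 7 13 25 18) (6 11 21 10 19) (8 15 29 26 20) (12 23 14 27 22) (16 31 30 28 24) (32)
8 cycles in total.

8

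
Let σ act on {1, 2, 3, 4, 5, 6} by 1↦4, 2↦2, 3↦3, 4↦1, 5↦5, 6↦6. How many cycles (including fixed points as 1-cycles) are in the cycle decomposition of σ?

Cycle decomposition: (1 4) (2) (3) (5) (6).
5 cycles.

5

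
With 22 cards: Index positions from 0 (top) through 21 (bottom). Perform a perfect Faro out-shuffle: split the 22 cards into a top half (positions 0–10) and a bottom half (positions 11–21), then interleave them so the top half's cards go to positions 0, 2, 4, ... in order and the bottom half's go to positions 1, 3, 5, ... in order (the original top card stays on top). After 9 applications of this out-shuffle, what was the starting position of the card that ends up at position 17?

Work backwards from position 17, undoing one out-shuffle at a time:
17 ← 19 ← 20 ← 10 ← 5 ← 13 ← 17 ← 19 ← 20 ← 10
So the card now at position 17 started at position 10.

10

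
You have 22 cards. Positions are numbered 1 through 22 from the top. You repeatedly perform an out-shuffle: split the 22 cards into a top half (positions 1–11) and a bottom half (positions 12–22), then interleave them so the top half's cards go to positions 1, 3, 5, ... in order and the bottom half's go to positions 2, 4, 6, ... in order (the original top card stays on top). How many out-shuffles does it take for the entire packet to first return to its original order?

The out-shuffle permutes the 22 positions with cycle lengths [1, 1, 2, 3, 3, 6, 6].
Every card is home exactly when every cycle has completed a whole number of laps, i.e. after lcm(1, 2, 3, 6) = 6 out-shuffles.

6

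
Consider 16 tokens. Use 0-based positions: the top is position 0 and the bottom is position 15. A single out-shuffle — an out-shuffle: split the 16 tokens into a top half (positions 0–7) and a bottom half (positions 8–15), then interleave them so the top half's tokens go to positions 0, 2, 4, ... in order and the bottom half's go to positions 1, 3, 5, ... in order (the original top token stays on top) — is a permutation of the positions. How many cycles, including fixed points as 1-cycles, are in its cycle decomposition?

Trace each unvisited position around until it returns:
(0) (1 2 4 8) (3 6 12 9) (5 10) (7 14 13 11) (15)
6 cycles in total.

6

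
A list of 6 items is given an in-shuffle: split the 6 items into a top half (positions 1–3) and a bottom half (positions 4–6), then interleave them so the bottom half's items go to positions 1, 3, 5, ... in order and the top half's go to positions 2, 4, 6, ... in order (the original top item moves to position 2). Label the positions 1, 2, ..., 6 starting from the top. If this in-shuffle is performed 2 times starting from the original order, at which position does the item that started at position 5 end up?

Track the item's position through each in-shuffle:
5 → 3 → 6

6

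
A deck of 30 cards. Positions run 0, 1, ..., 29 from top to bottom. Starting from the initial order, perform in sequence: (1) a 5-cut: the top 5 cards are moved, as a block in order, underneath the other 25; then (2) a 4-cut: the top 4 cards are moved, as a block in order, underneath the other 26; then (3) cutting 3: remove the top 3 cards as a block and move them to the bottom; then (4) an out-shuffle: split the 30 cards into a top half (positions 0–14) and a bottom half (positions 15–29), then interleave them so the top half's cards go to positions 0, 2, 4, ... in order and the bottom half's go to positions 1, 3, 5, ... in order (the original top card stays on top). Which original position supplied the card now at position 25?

Undo the operations in reverse order, starting from position 25:
  undo op 4 (out-shuffle, from bottom half): 25 ← 27
  undo op 3 (cut 3): 27 ← 0
  undo op 2 (cut 4): 0 ← 4
  undo op 1 (cut 5): 4 ← 9
So the card at position 25 came from original position 9.

9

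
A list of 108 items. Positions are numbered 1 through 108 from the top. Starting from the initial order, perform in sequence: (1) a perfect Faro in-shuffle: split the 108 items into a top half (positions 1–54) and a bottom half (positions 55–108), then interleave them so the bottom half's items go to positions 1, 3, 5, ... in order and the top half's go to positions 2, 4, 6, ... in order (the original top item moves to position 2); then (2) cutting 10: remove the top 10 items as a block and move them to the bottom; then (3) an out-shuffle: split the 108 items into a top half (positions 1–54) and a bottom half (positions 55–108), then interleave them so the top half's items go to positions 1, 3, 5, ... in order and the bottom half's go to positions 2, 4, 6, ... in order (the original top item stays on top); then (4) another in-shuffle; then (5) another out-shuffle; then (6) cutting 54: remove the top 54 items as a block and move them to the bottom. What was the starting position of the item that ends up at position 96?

Undo the operations in reverse order, starting from position 96:
  undo op 6 (cut 54): 96 ← 42
  undo op 5 (out-shuffle, from bottom half): 42 ← 75
  undo op 4 (in-shuffle, from bottom half): 75 ← 92
  undo op 3 (out-shuffle, from bottom half): 92 ← 100
  undo op 2 (cut 10): 100 ← 2
  undo op 1 (in-shuffle, from top half): 2 ← 1
So the item at position 96 came from original position 1.

1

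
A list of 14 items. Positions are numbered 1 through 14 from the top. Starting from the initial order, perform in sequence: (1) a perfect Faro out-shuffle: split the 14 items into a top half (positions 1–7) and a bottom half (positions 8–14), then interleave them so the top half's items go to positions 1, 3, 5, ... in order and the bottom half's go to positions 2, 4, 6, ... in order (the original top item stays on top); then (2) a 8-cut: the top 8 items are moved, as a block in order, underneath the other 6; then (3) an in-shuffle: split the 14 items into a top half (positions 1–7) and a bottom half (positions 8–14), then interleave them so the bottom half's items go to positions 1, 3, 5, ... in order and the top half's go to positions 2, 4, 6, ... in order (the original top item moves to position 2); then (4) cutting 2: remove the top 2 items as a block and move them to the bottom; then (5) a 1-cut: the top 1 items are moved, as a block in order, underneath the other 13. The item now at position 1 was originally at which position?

Undo the operations in reverse order, starting from position 1:
  undo op 5 (cut 1): 1 ← 2
  undo op 4 (cut 2): 2 ← 4
  undo op 3 (in-shuffle, from top half): 4 ← 2
  undo op 2 (cut 8): 2 ← 10
  undo op 1 (out-shuffle, from bottom half): 10 ← 12
So the item at position 1 came from original position 12.

12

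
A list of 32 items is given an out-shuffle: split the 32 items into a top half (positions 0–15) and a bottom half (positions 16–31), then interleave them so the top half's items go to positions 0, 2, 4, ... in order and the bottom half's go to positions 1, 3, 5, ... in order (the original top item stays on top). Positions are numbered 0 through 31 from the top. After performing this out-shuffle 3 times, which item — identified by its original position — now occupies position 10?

9

Work backwards from position 10, undoing one out-shuffle at a time:
10 ← 5 ← 18 ← 9
So the item now at position 10 started at position 9.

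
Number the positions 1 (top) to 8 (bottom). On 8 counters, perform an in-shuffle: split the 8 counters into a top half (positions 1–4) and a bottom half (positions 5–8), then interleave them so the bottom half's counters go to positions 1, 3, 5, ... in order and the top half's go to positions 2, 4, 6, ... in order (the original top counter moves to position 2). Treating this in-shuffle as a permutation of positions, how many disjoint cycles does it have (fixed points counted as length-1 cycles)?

Trace each unvisited position around until it returns:
(1 2 4 8 7 5) (3 6)
2 cycles in total.

2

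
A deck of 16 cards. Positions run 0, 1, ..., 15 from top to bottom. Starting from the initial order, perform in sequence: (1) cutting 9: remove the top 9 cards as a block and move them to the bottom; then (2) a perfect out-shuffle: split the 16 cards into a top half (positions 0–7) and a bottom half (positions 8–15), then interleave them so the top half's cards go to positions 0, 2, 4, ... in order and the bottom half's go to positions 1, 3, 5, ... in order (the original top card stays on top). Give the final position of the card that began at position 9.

0

Track the card from position 9 forward through each operation:
  after op 1 (cut 9): 9 → 0
  after op 2 (out-shuffle): 0 → 0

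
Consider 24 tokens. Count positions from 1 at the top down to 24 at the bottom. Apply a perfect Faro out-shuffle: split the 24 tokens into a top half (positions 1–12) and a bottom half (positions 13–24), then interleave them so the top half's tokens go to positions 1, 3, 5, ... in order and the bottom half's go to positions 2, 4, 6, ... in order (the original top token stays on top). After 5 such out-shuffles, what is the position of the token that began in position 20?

11

Track the token's position through each out-shuffle:
20 → 16 → 8 → 15 → 6 → 11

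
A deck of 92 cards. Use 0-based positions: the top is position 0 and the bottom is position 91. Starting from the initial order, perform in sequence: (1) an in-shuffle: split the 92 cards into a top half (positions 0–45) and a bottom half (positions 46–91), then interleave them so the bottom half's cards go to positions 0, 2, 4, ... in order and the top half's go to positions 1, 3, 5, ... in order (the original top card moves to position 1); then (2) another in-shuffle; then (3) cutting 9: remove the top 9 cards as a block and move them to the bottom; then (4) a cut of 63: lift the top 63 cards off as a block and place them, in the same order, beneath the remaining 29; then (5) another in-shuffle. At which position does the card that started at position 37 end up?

Track the card from position 37 forward through each operation:
  after op 1 (in-shuffle): 37 → 75
  after op 2 (in-shuffle): 75 → 58
  after op 3 (cut 9): 58 → 49
  after op 4 (cut 63): 49 → 78
  after op 5 (in-shuffle): 78 → 64

64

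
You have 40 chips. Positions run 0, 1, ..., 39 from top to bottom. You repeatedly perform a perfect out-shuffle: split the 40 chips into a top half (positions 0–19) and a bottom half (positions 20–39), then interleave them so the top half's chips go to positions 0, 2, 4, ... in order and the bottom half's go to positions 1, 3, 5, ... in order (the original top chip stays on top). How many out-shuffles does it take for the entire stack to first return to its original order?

The out-shuffle permutes the 40 positions with cycle lengths [1, 1, 2, 12, 12, 12].
Every chip is home exactly when every cycle has completed a whole number of laps, i.e. after lcm(1, 2, 12) = 12 out-shuffles.

12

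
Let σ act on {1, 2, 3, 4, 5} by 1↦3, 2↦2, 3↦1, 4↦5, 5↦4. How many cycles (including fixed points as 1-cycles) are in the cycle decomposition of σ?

3

Cycle decomposition: (1 3) (2) (4 5).
3 cycles.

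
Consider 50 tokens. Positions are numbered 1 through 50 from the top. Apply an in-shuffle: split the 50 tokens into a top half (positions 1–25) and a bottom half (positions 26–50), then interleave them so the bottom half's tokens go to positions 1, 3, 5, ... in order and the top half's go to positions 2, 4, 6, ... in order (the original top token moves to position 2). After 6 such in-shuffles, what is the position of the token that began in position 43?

49

Track the token's position through each in-shuffle:
43 → 35 → 19 → 38 → 25 → 50 → 49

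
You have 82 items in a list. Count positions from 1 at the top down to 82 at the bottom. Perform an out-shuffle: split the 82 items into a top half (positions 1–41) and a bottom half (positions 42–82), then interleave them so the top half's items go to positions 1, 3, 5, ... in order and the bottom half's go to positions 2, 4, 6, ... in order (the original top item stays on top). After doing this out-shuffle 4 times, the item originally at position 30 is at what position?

Track the item's position through each out-shuffle:
30 → 59 → 36 → 71 → 60

60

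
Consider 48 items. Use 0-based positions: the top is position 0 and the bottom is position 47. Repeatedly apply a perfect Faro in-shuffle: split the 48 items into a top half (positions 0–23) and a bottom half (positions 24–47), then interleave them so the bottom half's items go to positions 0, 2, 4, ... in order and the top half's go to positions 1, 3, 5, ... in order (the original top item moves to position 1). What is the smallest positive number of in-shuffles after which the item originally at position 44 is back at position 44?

21

Follow position 44 under repeated in-shuffles:
44 → 40 → 32 → 16 → 33 → 18 → 37 → 26 → ... → 44 (length 21)
It first returns after 21 in-shuffles.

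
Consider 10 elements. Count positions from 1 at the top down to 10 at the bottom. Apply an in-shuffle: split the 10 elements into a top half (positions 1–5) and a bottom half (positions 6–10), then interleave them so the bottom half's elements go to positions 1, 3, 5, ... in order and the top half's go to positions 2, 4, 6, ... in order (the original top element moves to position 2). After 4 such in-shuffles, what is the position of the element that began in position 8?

7

Track the element's position through each in-shuffle:
8 → 5 → 10 → 9 → 7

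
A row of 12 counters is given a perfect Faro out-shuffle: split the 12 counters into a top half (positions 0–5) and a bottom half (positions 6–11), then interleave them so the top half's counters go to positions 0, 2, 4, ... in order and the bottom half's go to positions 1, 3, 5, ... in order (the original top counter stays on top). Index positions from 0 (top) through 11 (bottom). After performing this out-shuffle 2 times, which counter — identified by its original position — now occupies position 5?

4

Work backwards from position 5, undoing one out-shuffle at a time:
5 ← 8 ← 4
So the counter now at position 5 started at position 4.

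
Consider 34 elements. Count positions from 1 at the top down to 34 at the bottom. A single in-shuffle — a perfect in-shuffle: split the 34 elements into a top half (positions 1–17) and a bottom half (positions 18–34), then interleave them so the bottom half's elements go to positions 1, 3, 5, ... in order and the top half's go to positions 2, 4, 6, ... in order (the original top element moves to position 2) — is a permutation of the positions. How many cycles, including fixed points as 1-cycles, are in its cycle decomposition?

5

Trace each unvisited position around until it returns:
(1 2 4 8 16 32 ... len 12) (3 6 12 24 13 26 ... len 12) (5 10 20) (7 14 28 21) (15 30 25)
5 cycles in total.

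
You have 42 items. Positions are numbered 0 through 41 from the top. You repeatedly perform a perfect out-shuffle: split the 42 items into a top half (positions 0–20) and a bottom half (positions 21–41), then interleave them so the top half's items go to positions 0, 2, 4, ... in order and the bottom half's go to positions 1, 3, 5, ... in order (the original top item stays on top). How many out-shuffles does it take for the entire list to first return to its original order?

The out-shuffle permutes the 42 positions with cycle lengths [1, 1, 20, 20].
Every item is home exactly when every cycle has completed a whole number of laps, i.e. after lcm(1, 20) = 20 out-shuffles.

20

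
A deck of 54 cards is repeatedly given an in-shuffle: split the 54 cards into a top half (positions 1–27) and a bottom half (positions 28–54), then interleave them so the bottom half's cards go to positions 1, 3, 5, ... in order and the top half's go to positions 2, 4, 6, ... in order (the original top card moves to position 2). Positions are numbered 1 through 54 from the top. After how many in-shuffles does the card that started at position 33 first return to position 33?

4

Follow position 33 under repeated in-shuffles:
33 → 11 → 22 → 44 → 33
It first returns after 4 in-shuffles.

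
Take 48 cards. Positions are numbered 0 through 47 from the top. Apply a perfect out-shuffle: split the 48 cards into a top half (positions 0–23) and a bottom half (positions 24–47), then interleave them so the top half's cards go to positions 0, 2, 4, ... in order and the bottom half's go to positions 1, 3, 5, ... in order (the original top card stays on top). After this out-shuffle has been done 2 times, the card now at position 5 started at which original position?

13

Work backwards from position 5, undoing one out-shuffle at a time:
5 ← 26 ← 13
So the card now at position 5 started at position 13.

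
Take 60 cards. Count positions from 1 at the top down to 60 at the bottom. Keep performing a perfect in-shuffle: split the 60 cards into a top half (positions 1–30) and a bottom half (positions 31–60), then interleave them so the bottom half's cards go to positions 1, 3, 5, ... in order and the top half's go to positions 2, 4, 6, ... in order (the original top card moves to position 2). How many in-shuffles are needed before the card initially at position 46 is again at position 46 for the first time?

Follow position 46 under repeated in-shuffles:
46 → 31 → 1 → 2 → 4 → 8 → 16 → 32 → ... → 46 (length 60)
It first returns after 60 in-shuffles.

60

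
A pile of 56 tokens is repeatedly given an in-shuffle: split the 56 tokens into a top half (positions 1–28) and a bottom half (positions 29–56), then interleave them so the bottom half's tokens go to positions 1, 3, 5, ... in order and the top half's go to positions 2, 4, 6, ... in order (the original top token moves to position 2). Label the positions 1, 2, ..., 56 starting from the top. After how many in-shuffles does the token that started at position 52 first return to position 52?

Follow position 52 under repeated in-shuffles:
52 → 47 → 37 → 17 → 34 → 11 → 22 → 44 → 31 → 5 → 10 → 20 → 40 → 23 → 46 → 35 → 13 → 26 → 52
It first returns after 18 in-shuffles.

18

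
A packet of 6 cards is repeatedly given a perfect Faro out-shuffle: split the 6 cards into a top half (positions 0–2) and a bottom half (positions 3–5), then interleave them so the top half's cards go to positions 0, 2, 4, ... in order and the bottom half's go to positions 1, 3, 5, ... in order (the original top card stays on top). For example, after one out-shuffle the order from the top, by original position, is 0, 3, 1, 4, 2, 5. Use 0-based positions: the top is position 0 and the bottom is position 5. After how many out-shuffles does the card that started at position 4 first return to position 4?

4

Follow position 4 under repeated out-shuffles:
4 → 3 → 1 → 2 → 4
It first returns after 4 out-shuffles.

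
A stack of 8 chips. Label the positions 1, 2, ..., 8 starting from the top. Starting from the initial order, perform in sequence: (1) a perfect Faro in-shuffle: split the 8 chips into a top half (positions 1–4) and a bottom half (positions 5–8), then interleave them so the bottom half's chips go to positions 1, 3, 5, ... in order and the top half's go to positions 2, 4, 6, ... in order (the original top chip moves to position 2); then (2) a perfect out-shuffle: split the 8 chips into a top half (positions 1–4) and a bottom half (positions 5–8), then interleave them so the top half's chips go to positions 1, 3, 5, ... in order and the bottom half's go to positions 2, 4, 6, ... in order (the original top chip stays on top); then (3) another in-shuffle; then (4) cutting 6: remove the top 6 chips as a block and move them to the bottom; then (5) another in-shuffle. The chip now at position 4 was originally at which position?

3

Undo the operations in reverse order, starting from position 4:
  undo op 5 (in-shuffle, from top half): 4 ← 2
  undo op 4 (cut 6): 2 ← 8
  undo op 3 (in-shuffle, from top half): 8 ← 4
  undo op 2 (out-shuffle, from bottom half): 4 ← 6
  undo op 1 (in-shuffle, from top half): 6 ← 3
So the chip at position 4 came from original position 3.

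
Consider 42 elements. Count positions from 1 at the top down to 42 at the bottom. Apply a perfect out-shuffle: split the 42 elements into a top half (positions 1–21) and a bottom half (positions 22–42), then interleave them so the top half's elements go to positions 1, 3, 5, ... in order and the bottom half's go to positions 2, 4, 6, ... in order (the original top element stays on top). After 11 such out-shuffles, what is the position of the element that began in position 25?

35

Track the element's position through each out-shuffle:
25 → 8 → 15 → 29 → 16 → 31 → 20 → 39 → 36 → 30 → 18 → 35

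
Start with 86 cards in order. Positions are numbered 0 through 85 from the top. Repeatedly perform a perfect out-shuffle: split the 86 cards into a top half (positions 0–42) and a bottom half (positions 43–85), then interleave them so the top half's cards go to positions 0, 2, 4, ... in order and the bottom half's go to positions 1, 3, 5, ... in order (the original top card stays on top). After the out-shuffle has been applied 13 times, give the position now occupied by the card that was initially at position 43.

Track position through each out-shuffle: 43 → 1 → 2 → 4 → 8 → ... (continuing for 13 shuffles total) → 16.

16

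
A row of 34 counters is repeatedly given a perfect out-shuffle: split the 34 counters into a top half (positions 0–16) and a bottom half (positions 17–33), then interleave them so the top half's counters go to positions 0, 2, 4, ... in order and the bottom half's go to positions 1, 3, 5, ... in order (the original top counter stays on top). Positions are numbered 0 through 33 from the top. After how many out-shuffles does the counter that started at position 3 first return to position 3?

Follow position 3 under repeated out-shuffles:
3 → 6 → 12 → 24 → 15 → 30 → 27 → 21 → 9 → 18 → 3
It first returns after 10 out-shuffles.

10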